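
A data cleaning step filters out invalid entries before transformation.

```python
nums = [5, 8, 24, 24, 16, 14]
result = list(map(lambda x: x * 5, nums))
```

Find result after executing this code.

Step 1: Apply lambda x: x * 5 to each element:
  5 -> 25
  8 -> 40
  24 -> 120
  24 -> 120
  16 -> 80
  14 -> 70
Therefore result = [25, 40, 120, 120, 80, 70].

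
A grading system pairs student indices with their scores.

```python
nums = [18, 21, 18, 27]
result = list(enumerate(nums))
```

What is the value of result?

Step 1: enumerate pairs each element with its index:
  (0, 18)
  (1, 21)
  (2, 18)
  (3, 27)
Therefore result = [(0, 18), (1, 21), (2, 18), (3, 27)].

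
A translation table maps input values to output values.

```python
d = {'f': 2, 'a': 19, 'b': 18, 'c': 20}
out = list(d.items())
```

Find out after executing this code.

Step 1: d.items() returns (key, value) pairs in insertion order.
Therefore out = [('f', 2), ('a', 19), ('b', 18), ('c', 20)].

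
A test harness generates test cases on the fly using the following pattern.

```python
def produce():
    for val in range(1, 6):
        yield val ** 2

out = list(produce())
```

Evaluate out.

Step 1: For each val in range(1, 6), yield val**2:
  val=1: yield 1**2 = 1
  val=2: yield 2**2 = 4
  val=3: yield 3**2 = 9
  val=4: yield 4**2 = 16
  val=5: yield 5**2 = 25
Therefore out = [1, 4, 9, 16, 25].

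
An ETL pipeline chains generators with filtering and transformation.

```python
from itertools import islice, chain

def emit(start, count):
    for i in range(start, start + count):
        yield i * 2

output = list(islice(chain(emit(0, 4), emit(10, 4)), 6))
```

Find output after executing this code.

Step 1: emit(0, 4) yields [0, 2, 4, 6].
Step 2: emit(10, 4) yields [20, 22, 24, 26].
Step 3: chain concatenates: [0, 2, 4, 6, 20, 22, 24, 26].
Step 4: islice takes first 6: [0, 2, 4, 6, 20, 22].
Therefore output = [0, 2, 4, 6, 20, 22].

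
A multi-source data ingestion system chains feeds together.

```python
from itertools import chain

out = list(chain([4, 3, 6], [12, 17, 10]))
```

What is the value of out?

Step 1: chain() concatenates iterables: [4, 3, 6] + [12, 17, 10].
Therefore out = [4, 3, 6, 12, 17, 10].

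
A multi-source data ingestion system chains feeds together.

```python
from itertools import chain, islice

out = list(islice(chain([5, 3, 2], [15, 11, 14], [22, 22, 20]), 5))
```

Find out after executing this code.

Step 1: chain([5, 3, 2], [15, 11, 14], [22, 22, 20]) = [5, 3, 2, 15, 11, 14, 22, 22, 20].
Step 2: islice takes first 5 elements: [5, 3, 2, 15, 11].
Therefore out = [5, 3, 2, 15, 11].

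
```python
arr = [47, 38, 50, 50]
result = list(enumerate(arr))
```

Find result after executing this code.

Step 1: enumerate pairs each element with its index:
  (0, 47)
  (1, 38)
  (2, 50)
  (3, 50)
Therefore result = [(0, 47), (1, 38), (2, 50), (3, 50)].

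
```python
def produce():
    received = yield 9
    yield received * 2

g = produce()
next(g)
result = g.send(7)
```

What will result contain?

Step 1: next(g) advances to first yield, producing 9.
Step 2: send(7) resumes, received = 7.
Step 3: yield received * 2 = 7 * 2 = 14.
Therefore result = 14.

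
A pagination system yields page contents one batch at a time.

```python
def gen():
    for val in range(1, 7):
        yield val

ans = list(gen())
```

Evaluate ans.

Step 1: The generator yields each value from range(1, 7).
Step 2: list() consumes all yields: [1, 2, 3, 4, 5, 6].
Therefore ans = [1, 2, 3, 4, 5, 6].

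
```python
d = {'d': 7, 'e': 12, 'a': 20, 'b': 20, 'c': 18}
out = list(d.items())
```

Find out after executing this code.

Step 1: d.items() returns (key, value) pairs in insertion order.
Therefore out = [('d', 7), ('e', 12), ('a', 20), ('b', 20), ('c', 18)].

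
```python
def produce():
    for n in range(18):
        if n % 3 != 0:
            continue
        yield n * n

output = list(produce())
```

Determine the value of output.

Step 1: Only yield n**2 when n is divisible by 3:
  n=0: 0 % 3 == 0, yield 0**2 = 0
  n=3: 3 % 3 == 0, yield 3**2 = 9
  n=6: 6 % 3 == 0, yield 6**2 = 36
  n=9: 9 % 3 == 0, yield 9**2 = 81
  n=12: 12 % 3 == 0, yield 12**2 = 144
  n=15: 15 % 3 == 0, yield 15**2 = 225
Therefore output = [0, 9, 36, 81, 144, 225].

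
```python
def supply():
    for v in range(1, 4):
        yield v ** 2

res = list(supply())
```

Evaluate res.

Step 1: For each v in range(1, 4), yield v**2:
  v=1: yield 1**2 = 1
  v=2: yield 2**2 = 4
  v=3: yield 3**2 = 9
Therefore res = [1, 4, 9].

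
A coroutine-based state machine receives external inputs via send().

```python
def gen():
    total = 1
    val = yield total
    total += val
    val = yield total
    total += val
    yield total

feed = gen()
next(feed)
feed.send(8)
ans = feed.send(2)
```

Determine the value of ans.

Step 1: next() -> yield total=1.
Step 2: send(8) -> val=8, total = 1+8 = 9, yield 9.
Step 3: send(2) -> val=2, total = 9+2 = 11, yield 11.
Therefore ans = 11.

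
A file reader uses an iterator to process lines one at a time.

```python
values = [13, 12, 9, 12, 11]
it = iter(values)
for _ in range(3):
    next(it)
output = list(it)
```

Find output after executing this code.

Step 1: Create iterator over [13, 12, 9, 12, 11].
Step 2: Advance 3 positions (consuming [13, 12, 9]).
Step 3: list() collects remaining elements: [12, 11].
Therefore output = [12, 11].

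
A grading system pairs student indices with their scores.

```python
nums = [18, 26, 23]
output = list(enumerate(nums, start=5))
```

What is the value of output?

Step 1: enumerate with start=5:
  (5, 18)
  (6, 26)
  (7, 23)
Therefore output = [(5, 18), (6, 26), (7, 23)].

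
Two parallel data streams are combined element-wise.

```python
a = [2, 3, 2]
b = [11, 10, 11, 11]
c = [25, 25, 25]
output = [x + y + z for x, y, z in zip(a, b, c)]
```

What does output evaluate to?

Step 1: zip three lists (truncates to shortest, len=3):
  2 + 11 + 25 = 38
  3 + 10 + 25 = 38
  2 + 11 + 25 = 38
Therefore output = [38, 38, 38].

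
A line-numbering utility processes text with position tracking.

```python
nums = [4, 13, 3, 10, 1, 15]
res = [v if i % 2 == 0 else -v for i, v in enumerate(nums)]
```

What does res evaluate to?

Step 1: For each (i, v), keep v if i is even, negate if odd:
  i=0 (even): keep 4
  i=1 (odd): negate to -13
  i=2 (even): keep 3
  i=3 (odd): negate to -10
  i=4 (even): keep 1
  i=5 (odd): negate to -15
Therefore res = [4, -13, 3, -10, 1, -15].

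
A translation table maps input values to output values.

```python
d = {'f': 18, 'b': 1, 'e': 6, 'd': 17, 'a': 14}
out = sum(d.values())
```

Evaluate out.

Step 1: d.values() = [18, 1, 6, 17, 14].
Step 2: sum = 56.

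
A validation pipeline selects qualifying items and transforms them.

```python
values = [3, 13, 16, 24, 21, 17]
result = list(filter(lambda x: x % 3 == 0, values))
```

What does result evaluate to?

Step 1: Filter elements divisible by 3:
  3 % 3 = 0: kept
  13 % 3 = 1: removed
  16 % 3 = 1: removed
  24 % 3 = 0: kept
  21 % 3 = 0: kept
  17 % 3 = 2: removed
Therefore result = [3, 24, 21].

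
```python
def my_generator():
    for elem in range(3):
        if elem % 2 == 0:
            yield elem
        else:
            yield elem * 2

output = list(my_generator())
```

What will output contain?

Step 1: For each elem in range(3), yield elem if even, else elem*2:
  elem=0 (even): yield 0
  elem=1 (odd): yield 1*2 = 2
  elem=2 (even): yield 2
Therefore output = [0, 2, 2].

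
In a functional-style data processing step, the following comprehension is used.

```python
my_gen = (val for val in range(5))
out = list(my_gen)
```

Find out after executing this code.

Step 1: Generator expression iterates range(5): [0, 1, 2, 3, 4].
Step 2: list() collects all values.
Therefore out = [0, 1, 2, 3, 4].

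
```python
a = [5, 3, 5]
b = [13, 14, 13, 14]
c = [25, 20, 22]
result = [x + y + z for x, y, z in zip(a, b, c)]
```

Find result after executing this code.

Step 1: zip three lists (truncates to shortest, len=3):
  5 + 13 + 25 = 43
  3 + 14 + 20 = 37
  5 + 13 + 22 = 40
Therefore result = [43, 37, 40].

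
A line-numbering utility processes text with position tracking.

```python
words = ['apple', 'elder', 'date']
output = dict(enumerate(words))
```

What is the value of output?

Step 1: enumerate pairs indices with words:
  0 -> 'apple'
  1 -> 'elder'
  2 -> 'date'
Therefore output = {0: 'apple', 1: 'elder', 2: 'date'}.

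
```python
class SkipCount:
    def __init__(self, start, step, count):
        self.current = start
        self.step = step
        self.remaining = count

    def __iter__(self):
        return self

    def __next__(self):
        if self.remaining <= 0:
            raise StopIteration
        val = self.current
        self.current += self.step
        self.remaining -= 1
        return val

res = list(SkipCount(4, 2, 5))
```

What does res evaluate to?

Step 1: SkipCount starts at 4, increments by 2, for 5 steps:
  Yield 4, then current += 2
  Yield 6, then current += 2
  Yield 8, then current += 2
  Yield 10, then current += 2
  Yield 12, then current += 2
Therefore res = [4, 6, 8, 10, 12].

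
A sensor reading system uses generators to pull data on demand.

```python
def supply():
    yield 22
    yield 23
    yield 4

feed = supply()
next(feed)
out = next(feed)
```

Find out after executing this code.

Step 1: supply() creates a generator.
Step 2: next(feed) yields 22 (consumed and discarded).
Step 3: next(feed) yields 23, assigned to out.
Therefore out = 23.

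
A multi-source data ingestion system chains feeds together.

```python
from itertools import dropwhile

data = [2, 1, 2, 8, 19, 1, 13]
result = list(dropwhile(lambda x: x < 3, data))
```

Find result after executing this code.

Step 1: dropwhile drops elements while < 3:
  2 < 3: dropped
  1 < 3: dropped
  2 < 3: dropped
  8: kept (dropping stopped)
Step 2: Remaining elements kept regardless of condition.
Therefore result = [8, 19, 1, 13].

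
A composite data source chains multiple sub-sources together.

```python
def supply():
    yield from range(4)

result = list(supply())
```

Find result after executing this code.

Step 1: yield from delegates to the iterable, yielding each element.
Step 2: Collected values: [0, 1, 2, 3].
Therefore result = [0, 1, 2, 3].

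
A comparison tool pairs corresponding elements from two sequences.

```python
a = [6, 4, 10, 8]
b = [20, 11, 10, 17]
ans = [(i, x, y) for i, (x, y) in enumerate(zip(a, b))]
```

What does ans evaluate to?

Step 1: enumerate(zip(a, b)) gives index with paired elements:
  i=0: (6, 20)
  i=1: (4, 11)
  i=2: (10, 10)
  i=3: (8, 17)
Therefore ans = [(0, 6, 20), (1, 4, 11), (2, 10, 10), (3, 8, 17)].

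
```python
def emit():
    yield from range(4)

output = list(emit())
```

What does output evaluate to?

Step 1: yield from delegates to the iterable, yielding each element.
Step 2: Collected values: [0, 1, 2, 3].
Therefore output = [0, 1, 2, 3].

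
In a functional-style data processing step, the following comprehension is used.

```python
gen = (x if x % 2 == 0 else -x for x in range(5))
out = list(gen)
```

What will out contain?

Step 1: For each x in range(5), yield x if even, else -x:
  x=0: even, yield 0
  x=1: odd, yield -1
  x=2: even, yield 2
  x=3: odd, yield -3
  x=4: even, yield 4
Therefore out = [0, -1, 2, -3, 4].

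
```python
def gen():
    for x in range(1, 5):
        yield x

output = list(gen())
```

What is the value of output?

Step 1: The generator yields each value from range(1, 5).
Step 2: list() consumes all yields: [1, 2, 3, 4].
Therefore output = [1, 2, 3, 4].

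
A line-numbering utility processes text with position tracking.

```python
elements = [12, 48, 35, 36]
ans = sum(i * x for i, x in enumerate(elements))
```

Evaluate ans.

Step 1: Compute i * x for each (i, x) in enumerate([12, 48, 35, 36]):
  i=0, x=12: 0*12 = 0
  i=1, x=48: 1*48 = 48
  i=2, x=35: 2*35 = 70
  i=3, x=36: 3*36 = 108
Step 2: sum = 0 + 48 + 70 + 108 = 226.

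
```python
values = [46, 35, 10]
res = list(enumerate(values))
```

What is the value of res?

Step 1: enumerate pairs each element with its index:
  (0, 46)
  (1, 35)
  (2, 10)
Therefore res = [(0, 46), (1, 35), (2, 10)].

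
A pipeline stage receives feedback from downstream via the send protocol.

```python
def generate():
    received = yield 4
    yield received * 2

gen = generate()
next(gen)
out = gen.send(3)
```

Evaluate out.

Step 1: next(gen) advances to first yield, producing 4.
Step 2: send(3) resumes, received = 3.
Step 3: yield received * 2 = 3 * 2 = 6.
Therefore out = 6.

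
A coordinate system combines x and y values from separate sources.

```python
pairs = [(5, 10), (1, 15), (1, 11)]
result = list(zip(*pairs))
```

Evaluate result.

Step 1: zip(*pairs) transposes: unzips [(5, 10), (1, 15), (1, 11)] into separate sequences.
Step 2: First elements: (5, 1, 1), second elements: (10, 15, 11).
Therefore result = [(5, 1, 1), (10, 15, 11)].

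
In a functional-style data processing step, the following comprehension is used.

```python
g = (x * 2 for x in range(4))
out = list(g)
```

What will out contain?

Step 1: For each x in range(4), compute x*2:
  x=0: 0*2 = 0
  x=1: 1*2 = 2
  x=2: 2*2 = 4
  x=3: 3*2 = 6
Therefore out = [0, 2, 4, 6].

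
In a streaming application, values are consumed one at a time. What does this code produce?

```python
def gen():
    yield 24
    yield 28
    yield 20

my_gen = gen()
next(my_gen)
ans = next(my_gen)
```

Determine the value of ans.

Step 1: gen() creates a generator.
Step 2: next(my_gen) yields 24 (consumed and discarded).
Step 3: next(my_gen) yields 28, assigned to ans.
Therefore ans = 28.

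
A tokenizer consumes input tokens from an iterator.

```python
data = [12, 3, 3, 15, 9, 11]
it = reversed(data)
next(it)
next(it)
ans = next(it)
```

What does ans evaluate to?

Step 1: reversed([12, 3, 3, 15, 9, 11]) gives iterator: [11, 9, 15, 3, 3, 12].
Step 2: First next() = 11, second next() = 9.
Step 3: Third next() = 15.
Therefore ans = 15.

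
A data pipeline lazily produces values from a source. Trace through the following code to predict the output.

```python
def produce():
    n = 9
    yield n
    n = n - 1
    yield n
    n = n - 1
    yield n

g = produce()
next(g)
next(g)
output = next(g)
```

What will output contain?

Step 1: Trace through generator execution:
  Yield 1: n starts at 9, yield 9
  Yield 2: n = 9 - 1 = 8, yield 8
  Yield 3: n = 8 - 1 = 7, yield 7
Step 2: First next() gets 9, second next() gets the second value, third next() yields 7.
Therefore output = 7.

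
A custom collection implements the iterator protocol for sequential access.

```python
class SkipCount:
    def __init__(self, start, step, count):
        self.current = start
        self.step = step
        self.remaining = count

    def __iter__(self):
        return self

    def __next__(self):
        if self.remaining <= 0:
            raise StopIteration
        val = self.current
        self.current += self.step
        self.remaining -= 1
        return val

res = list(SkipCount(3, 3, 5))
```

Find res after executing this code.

Step 1: SkipCount starts at 3, increments by 3, for 5 steps:
  Yield 3, then current += 3
  Yield 6, then current += 3
  Yield 9, then current += 3
  Yield 12, then current += 3
  Yield 15, then current += 3
Therefore res = [3, 6, 9, 12, 15].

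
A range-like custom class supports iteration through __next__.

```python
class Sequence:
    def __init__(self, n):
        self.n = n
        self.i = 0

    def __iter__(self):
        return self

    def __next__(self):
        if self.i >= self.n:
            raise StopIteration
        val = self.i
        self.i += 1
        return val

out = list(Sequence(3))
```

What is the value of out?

Step 1: Sequence(3) creates an iterator counting 0 to 2.
Step 2: list() consumes all values: [0, 1, 2].
Therefore out = [0, 1, 2].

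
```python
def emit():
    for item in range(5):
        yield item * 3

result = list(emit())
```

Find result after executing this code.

Step 1: For each item in range(5), yield item * 3:
  item=0: yield 0 * 3 = 0
  item=1: yield 1 * 3 = 3
  item=2: yield 2 * 3 = 6
  item=3: yield 3 * 3 = 9
  item=4: yield 4 * 3 = 12
Therefore result = [0, 3, 6, 9, 12].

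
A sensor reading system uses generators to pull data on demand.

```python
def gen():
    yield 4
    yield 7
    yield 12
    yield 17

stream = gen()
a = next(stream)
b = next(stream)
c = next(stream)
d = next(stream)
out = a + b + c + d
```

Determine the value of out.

Step 1: Create generator and consume all values:
  a = next(stream) = 4
  b = next(stream) = 7
  c = next(stream) = 12
  d = next(stream) = 17
Step 2: out = 4 + 7 + 12 + 17 = 40.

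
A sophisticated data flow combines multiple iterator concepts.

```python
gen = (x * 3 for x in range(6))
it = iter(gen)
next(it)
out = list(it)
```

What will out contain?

Step 1: Generator produces [0, 3, 6, 9, 12, 15].
Step 2: next(it) consumes first element (0).
Step 3: list(it) collects remaining: [3, 6, 9, 12, 15].
Therefore out = [3, 6, 9, 12, 15].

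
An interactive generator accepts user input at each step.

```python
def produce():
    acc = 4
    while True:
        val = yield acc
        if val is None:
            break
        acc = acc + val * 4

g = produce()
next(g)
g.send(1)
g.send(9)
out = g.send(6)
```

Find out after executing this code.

Step 1: next() -> yield acc=4.
Step 2: send(1) -> val=1, acc = 4 + 1*4 = 8, yield 8.
Step 3: send(9) -> val=9, acc = 8 + 9*4 = 44, yield 44.
Step 4: send(6) -> val=6, acc = 44 + 6*4 = 68, yield 68.
Therefore out = 68.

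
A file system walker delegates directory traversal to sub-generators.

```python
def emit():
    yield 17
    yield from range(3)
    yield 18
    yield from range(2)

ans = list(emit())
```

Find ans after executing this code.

Step 1: Trace yields in order:
  yield 17
  yield 0
  yield 1
  yield 2
  yield 18
  yield 0
  yield 1
Therefore ans = [17, 0, 1, 2, 18, 0, 1].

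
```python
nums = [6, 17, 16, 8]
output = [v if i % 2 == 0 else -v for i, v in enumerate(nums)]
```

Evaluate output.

Step 1: For each (i, v), keep v if i is even, negate if odd:
  i=0 (even): keep 6
  i=1 (odd): negate to -17
  i=2 (even): keep 16
  i=3 (odd): negate to -8
Therefore output = [6, -17, 16, -8].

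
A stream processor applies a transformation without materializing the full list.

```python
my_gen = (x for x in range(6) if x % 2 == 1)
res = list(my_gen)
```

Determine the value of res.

Step 1: Filter range(6) keeping only odd values:
  x=0: even, excluded
  x=1: odd, included
  x=2: even, excluded
  x=3: odd, included
  x=4: even, excluded
  x=5: odd, included
Therefore res = [1, 3, 5].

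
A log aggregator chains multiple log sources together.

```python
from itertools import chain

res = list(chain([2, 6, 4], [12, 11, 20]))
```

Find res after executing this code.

Step 1: chain() concatenates iterables: [2, 6, 4] + [12, 11, 20].
Therefore res = [2, 6, 4, 12, 11, 20].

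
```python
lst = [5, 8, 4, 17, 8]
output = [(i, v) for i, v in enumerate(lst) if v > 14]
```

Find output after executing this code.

Step 1: Filter enumerate([5, 8, 4, 17, 8]) keeping v > 14:
  (0, 5): 5 <= 14, excluded
  (1, 8): 8 <= 14, excluded
  (2, 4): 4 <= 14, excluded
  (3, 17): 17 > 14, included
  (4, 8): 8 <= 14, excluded
Therefore output = [(3, 17)].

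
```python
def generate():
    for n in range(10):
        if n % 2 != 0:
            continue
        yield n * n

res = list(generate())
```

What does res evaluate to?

Step 1: Only yield n**2 when n is divisible by 2:
  n=0: 0 % 2 == 0, yield 0**2 = 0
  n=2: 2 % 2 == 0, yield 2**2 = 4
  n=4: 4 % 2 == 0, yield 4**2 = 16
  n=6: 6 % 2 == 0, yield 6**2 = 36
  n=8: 8 % 2 == 0, yield 8**2 = 64
Therefore res = [0, 4, 16, 36, 64].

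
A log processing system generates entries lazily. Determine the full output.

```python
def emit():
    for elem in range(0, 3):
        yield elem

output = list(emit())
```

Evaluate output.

Step 1: The generator yields each value from range(0, 3).
Step 2: list() consumes all yields: [0, 1, 2].
Therefore output = [0, 1, 2].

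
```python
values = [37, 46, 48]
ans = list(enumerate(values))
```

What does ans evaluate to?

Step 1: enumerate pairs each element with its index:
  (0, 37)
  (1, 46)
  (2, 48)
Therefore ans = [(0, 37), (1, 46), (2, 48)].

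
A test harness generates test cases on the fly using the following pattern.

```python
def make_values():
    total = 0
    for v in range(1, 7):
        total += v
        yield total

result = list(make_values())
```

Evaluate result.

Step 1: Generator accumulates running sum:
  v=1: total = 1, yield 1
  v=2: total = 3, yield 3
  v=3: total = 6, yield 6
  v=4: total = 10, yield 10
  v=5: total = 15, yield 15
  v=6: total = 21, yield 21
Therefore result = [1, 3, 6, 10, 15, 21].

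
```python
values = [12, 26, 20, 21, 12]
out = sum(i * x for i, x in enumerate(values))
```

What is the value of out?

Step 1: Compute i * x for each (i, x) in enumerate([12, 26, 20, 21, 12]):
  i=0, x=12: 0*12 = 0
  i=1, x=26: 1*26 = 26
  i=2, x=20: 2*20 = 40
  i=3, x=21: 3*21 = 63
  i=4, x=12: 4*12 = 48
Step 2: sum = 0 + 26 + 40 + 63 + 48 = 177.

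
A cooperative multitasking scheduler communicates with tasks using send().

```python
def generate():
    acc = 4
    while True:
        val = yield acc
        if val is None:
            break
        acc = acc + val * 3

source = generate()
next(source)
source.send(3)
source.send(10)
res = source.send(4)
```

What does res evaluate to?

Step 1: next() -> yield acc=4.
Step 2: send(3) -> val=3, acc = 4 + 3*3 = 13, yield 13.
Step 3: send(10) -> val=10, acc = 13 + 10*3 = 43, yield 43.
Step 4: send(4) -> val=4, acc = 43 + 4*3 = 55, yield 55.
Therefore res = 55.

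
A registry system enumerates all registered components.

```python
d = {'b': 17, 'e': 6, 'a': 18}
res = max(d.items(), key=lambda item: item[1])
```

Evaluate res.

Step 1: Find item with maximum value:
  ('b', 17)
  ('e', 6)
  ('a', 18)
Step 2: Maximum value is 18 at key 'a'.
Therefore res = ('a', 18).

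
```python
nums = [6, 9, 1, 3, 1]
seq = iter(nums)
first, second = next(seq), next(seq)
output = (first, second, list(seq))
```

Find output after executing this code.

Step 1: Create iterator over [6, 9, 1, 3, 1].
Step 2: first = 6, second = 9.
Step 3: Remaining elements: [1, 3, 1].
Therefore output = (6, 9, [1, 3, 1]).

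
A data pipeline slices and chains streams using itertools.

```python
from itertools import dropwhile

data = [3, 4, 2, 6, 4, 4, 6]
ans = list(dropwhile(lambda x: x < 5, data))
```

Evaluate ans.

Step 1: dropwhile drops elements while < 5:
  3 < 5: dropped
  4 < 5: dropped
  2 < 5: dropped
  6: kept (dropping stopped)
Step 2: Remaining elements kept regardless of condition.
Therefore ans = [6, 4, 4, 6].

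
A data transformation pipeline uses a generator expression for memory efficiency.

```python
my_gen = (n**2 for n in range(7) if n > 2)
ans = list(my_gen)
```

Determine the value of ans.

Step 1: For range(7), keep n > 2, then square:
  n=0: 0 <= 2, excluded
  n=1: 1 <= 2, excluded
  n=2: 2 <= 2, excluded
  n=3: 3 > 2, yield 3**2 = 9
  n=4: 4 > 2, yield 4**2 = 16
  n=5: 5 > 2, yield 5**2 = 25
  n=6: 6 > 2, yield 6**2 = 36
Therefore ans = [9, 16, 25, 36].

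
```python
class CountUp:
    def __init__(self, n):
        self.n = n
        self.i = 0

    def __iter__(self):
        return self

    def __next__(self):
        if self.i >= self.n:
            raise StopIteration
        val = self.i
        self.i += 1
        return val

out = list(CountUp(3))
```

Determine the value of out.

Step 1: CountUp(3) creates an iterator counting 0 to 2.
Step 2: list() consumes all values: [0, 1, 2].
Therefore out = [0, 1, 2].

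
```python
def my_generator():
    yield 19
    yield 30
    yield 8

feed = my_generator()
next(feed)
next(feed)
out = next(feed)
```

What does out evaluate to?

Step 1: my_generator() creates a generator.
Step 2: next(feed) yields 19 (consumed and discarded).
Step 3: next(feed) yields 30 (consumed and discarded).
Step 4: next(feed) yields 8, assigned to out.
Therefore out = 8.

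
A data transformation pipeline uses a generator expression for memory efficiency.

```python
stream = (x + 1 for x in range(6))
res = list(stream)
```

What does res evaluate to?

Step 1: For each x in range(6), compute x+1:
  x=0: 0+1 = 1
  x=1: 1+1 = 2
  x=2: 2+1 = 3
  x=3: 3+1 = 4
  x=4: 4+1 = 5
  x=5: 5+1 = 6
Therefore res = [1, 2, 3, 4, 5, 6].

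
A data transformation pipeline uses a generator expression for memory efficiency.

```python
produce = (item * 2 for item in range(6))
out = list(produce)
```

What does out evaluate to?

Step 1: For each item in range(6), compute item*2:
  item=0: 0*2 = 0
  item=1: 1*2 = 2
  item=2: 2*2 = 4
  item=3: 3*2 = 6
  item=4: 4*2 = 8
  item=5: 5*2 = 10
Therefore out = [0, 2, 4, 6, 8, 10].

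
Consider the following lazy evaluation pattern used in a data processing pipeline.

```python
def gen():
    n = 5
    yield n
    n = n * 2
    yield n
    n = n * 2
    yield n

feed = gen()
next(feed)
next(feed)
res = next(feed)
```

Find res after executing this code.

Step 1: Trace through generator execution:
  Yield 1: n starts at 5, yield 5
  Yield 2: n = 5 * 2 = 10, yield 10
  Yield 3: n = 10 * 2 = 20, yield 20
Step 2: First next() gets 5, second next() gets the second value, third next() yields 20.
Therefore res = 20.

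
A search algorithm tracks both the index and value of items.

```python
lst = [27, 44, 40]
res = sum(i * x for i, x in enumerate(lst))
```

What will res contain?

Step 1: Compute i * x for each (i, x) in enumerate([27, 44, 40]):
  i=0, x=27: 0*27 = 0
  i=1, x=44: 1*44 = 44
  i=2, x=40: 2*40 = 80
Step 2: sum = 0 + 44 + 80 = 124.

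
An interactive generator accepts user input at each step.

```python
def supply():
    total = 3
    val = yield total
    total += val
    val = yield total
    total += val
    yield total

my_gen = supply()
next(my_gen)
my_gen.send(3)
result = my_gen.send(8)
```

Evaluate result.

Step 1: next() -> yield total=3.
Step 2: send(3) -> val=3, total = 3+3 = 6, yield 6.
Step 3: send(8) -> val=8, total = 6+8 = 14, yield 14.
Therefore result = 14.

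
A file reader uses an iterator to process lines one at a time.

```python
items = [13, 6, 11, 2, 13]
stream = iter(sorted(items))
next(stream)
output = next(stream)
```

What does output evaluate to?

Step 1: sorted([13, 6, 11, 2, 13]) = [2, 6, 11, 13, 13].
Step 2: Create iterator and skip 1 elements.
Step 3: next() returns 6.
Therefore output = 6.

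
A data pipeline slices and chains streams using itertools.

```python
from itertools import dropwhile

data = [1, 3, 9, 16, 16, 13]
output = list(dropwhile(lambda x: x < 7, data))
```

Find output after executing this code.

Step 1: dropwhile drops elements while < 7:
  1 < 7: dropped
  3 < 7: dropped
  9: kept (dropping stopped)
Step 2: Remaining elements kept regardless of condition.
Therefore output = [9, 16, 16, 13].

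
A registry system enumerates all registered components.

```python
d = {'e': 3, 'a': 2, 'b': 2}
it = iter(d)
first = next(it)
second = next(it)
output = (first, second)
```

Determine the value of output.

Step 1: iter(d) iterates over keys: ['e', 'a', 'b'].
Step 2: first = next(it) = 'e', second = next(it) = 'a'.
Therefore output = ('e', 'a').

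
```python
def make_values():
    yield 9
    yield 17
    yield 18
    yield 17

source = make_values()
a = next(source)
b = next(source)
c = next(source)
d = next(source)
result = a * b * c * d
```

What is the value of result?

Step 1: Create generator and consume all values:
  a = next(source) = 9
  b = next(source) = 17
  c = next(source) = 18
  d = next(source) = 17
Step 2: result = 9 * 17 * 18 * 17 = 46818.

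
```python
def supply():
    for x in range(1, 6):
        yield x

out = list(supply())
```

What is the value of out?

Step 1: The generator yields each value from range(1, 6).
Step 2: list() consumes all yields: [1, 2, 3, 4, 5].
Therefore out = [1, 2, 3, 4, 5].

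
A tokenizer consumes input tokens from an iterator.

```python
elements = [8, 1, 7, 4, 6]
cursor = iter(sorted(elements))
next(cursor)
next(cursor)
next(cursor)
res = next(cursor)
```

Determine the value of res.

Step 1: sorted([8, 1, 7, 4, 6]) = [1, 4, 6, 7, 8].
Step 2: Create iterator and skip 3 elements.
Step 3: next() returns 7.
Therefore res = 7.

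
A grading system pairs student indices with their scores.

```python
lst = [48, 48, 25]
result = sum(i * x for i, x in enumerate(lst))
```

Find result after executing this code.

Step 1: Compute i * x for each (i, x) in enumerate([48, 48, 25]):
  i=0, x=48: 0*48 = 0
  i=1, x=48: 1*48 = 48
  i=2, x=25: 2*25 = 50
Step 2: sum = 0 + 48 + 50 = 98.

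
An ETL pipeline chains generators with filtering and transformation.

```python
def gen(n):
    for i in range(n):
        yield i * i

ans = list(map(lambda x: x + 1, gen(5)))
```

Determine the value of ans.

Step 1: gen(5) yields squares: [0, 1, 4, 9, 16].
Step 2: map adds 1 to each: [1, 2, 5, 10, 17].
Therefore ans = [1, 2, 5, 10, 17].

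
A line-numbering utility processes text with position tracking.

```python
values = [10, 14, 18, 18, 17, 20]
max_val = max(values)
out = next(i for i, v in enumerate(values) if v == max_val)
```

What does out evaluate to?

Step 1: max([10, 14, 18, 18, 17, 20]) = 20.
Step 2: Find first index where value == 20:
  Index 0: 10 != 20
  Index 1: 14 != 20
  Index 2: 18 != 20
  Index 3: 18 != 20
  Index 4: 17 != 20
  Index 5: 20 == 20, found!
Therefore out = 5.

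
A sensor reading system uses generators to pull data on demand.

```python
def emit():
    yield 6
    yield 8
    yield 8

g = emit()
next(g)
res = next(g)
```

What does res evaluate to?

Step 1: emit() creates a generator.
Step 2: next(g) yields 6 (consumed and discarded).
Step 3: next(g) yields 8, assigned to res.
Therefore res = 8.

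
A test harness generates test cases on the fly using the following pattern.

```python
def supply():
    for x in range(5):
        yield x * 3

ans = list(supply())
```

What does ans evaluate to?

Step 1: For each x in range(5), yield x * 3:
  x=0: yield 0 * 3 = 0
  x=1: yield 1 * 3 = 3
  x=2: yield 2 * 3 = 6
  x=3: yield 3 * 3 = 9
  x=4: yield 4 * 3 = 12
Therefore ans = [0, 3, 6, 9, 12].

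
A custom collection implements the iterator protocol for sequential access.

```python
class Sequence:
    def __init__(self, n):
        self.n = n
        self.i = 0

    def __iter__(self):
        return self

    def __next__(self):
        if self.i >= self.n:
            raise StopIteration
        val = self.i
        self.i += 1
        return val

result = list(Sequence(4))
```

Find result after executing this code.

Step 1: Sequence(4) creates an iterator counting 0 to 3.
Step 2: list() consumes all values: [0, 1, 2, 3].
Therefore result = [0, 1, 2, 3].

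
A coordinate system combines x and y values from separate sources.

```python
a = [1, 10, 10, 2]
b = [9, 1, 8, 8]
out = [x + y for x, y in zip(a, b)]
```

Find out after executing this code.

Step 1: Add corresponding elements:
  1 + 9 = 10
  10 + 1 = 11
  10 + 8 = 18
  2 + 8 = 10
Therefore out = [10, 11, 18, 10].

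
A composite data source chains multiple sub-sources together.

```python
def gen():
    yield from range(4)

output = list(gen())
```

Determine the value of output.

Step 1: yield from delegates to the iterable, yielding each element.
Step 2: Collected values: [0, 1, 2, 3].
Therefore output = [0, 1, 2, 3].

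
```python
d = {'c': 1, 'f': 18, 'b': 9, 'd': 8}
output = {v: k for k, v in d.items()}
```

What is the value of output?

Step 1: Invert dict (swap keys and values):
  'c': 1 -> 1: 'c'
  'f': 18 -> 18: 'f'
  'b': 9 -> 9: 'b'
  'd': 8 -> 8: 'd'
Therefore output = {1: 'c', 18: 'f', 9: 'b', 8: 'd'}.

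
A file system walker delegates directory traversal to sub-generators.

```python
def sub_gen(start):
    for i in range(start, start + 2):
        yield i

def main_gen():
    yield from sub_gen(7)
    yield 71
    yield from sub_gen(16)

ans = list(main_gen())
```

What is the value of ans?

Step 1: main_gen() delegates to sub_gen(7):
  yield 7
  yield 8
Step 2: yield 71
Step 3: Delegates to sub_gen(16):
  yield 16
  yield 17
Therefore ans = [7, 8, 71, 16, 17].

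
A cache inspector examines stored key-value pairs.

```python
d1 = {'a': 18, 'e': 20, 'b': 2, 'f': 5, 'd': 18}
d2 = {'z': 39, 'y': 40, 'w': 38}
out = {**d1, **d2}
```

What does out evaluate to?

Step 1: Merge d1 and d2 (d2 values override on key conflicts).
Step 2: d1 has keys ['a', 'e', 'b', 'f', 'd'], d2 has keys ['z', 'y', 'w'].
Therefore out = {'a': 18, 'e': 20, 'b': 2, 'f': 5, 'd': 18, 'z': 39, 'y': 40, 'w': 38}.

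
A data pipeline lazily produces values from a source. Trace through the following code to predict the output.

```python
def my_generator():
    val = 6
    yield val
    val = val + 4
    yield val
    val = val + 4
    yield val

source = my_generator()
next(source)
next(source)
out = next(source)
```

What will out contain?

Step 1: Trace through generator execution:
  Yield 1: val starts at 6, yield 6
  Yield 2: val = 6 + 4 = 10, yield 10
  Yield 3: val = 10 + 4 = 14, yield 14
Step 2: First next() gets 6, second next() gets the second value, third next() yields 14.
Therefore out = 14.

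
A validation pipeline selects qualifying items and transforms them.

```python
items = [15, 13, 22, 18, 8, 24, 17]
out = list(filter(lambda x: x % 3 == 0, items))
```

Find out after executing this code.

Step 1: Filter elements divisible by 3:
  15 % 3 = 0: kept
  13 % 3 = 1: removed
  22 % 3 = 1: removed
  18 % 3 = 0: kept
  8 % 3 = 2: removed
  24 % 3 = 0: kept
  17 % 3 = 2: removed
Therefore out = [15, 18, 24].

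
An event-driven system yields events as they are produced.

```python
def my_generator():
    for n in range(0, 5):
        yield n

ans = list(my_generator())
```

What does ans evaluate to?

Step 1: The generator yields each value from range(0, 5).
Step 2: list() consumes all yields: [0, 1, 2, 3, 4].
Therefore ans = [0, 1, 2, 3, 4].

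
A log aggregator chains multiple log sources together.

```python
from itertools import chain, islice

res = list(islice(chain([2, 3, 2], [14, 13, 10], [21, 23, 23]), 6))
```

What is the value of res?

Step 1: chain([2, 3, 2], [14, 13, 10], [21, 23, 23]) = [2, 3, 2, 14, 13, 10, 21, 23, 23].
Step 2: islice takes first 6 elements: [2, 3, 2, 14, 13, 10].
Therefore res = [2, 3, 2, 14, 13, 10].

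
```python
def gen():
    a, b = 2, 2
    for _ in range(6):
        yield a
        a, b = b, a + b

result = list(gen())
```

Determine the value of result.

Step 1: Fibonacci-like sequence starting with a=2, b=2:
  Iteration 1: yield a=2, then a,b = 2,4
  Iteration 2: yield a=2, then a,b = 4,6
  Iteration 3: yield a=4, then a,b = 6,10
  Iteration 4: yield a=6, then a,b = 10,16
  Iteration 5: yield a=10, then a,b = 16,26
  Iteration 6: yield a=16, then a,b = 26,42
Therefore result = [2, 2, 4, 6, 10, 16].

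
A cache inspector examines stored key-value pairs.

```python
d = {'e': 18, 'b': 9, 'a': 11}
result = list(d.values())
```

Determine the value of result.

Step 1: d.values() returns the dictionary values in insertion order.
Therefore result = [18, 9, 11].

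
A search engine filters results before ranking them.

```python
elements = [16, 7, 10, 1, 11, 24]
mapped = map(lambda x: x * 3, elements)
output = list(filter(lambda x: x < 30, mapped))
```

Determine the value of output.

Step 1: Map x * 3:
  16 -> 48
  7 -> 21
  10 -> 30
  1 -> 3
  11 -> 33
  24 -> 72
Step 2: Filter for < 30:
  48: removed
  21: kept
  30: removed
  3: kept
  33: removed
  72: removed
Therefore output = [21, 3].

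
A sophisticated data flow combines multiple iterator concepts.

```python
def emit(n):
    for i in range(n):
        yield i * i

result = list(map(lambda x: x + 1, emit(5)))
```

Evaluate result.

Step 1: emit(5) yields squares: [0, 1, 4, 9, 16].
Step 2: map adds 1 to each: [1, 2, 5, 10, 17].
Therefore result = [1, 2, 5, 10, 17].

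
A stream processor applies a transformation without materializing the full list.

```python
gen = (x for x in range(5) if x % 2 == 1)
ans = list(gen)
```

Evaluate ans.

Step 1: Filter range(5) keeping only odd values:
  x=0: even, excluded
  x=1: odd, included
  x=2: even, excluded
  x=3: odd, included
  x=4: even, excluded
Therefore ans = [1, 3].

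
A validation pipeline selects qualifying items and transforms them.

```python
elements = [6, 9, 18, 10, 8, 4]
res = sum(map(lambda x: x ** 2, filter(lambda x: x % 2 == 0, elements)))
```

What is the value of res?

Step 1: Filter even numbers from [6, 9, 18, 10, 8, 4]: [6, 18, 10, 8, 4]
Step 2: Square each: [36, 324, 100, 64, 16]
Step 3: Sum = 540.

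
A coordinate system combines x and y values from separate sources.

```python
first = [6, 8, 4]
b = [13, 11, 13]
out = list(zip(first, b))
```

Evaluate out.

Step 1: zip pairs elements at same index:
  Index 0: (6, 13)
  Index 1: (8, 11)
  Index 2: (4, 13)
Therefore out = [(6, 13), (8, 11), (4, 13)].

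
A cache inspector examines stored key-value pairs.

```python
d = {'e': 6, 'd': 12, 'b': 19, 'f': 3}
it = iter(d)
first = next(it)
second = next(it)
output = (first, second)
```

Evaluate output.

Step 1: iter(d) iterates over keys: ['e', 'd', 'b', 'f'].
Step 2: first = next(it) = 'e', second = next(it) = 'd'.
Therefore output = ('e', 'd').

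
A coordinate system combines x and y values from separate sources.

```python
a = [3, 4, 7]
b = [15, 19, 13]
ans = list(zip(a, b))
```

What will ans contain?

Step 1: zip pairs elements at same index:
  Index 0: (3, 15)
  Index 1: (4, 19)
  Index 2: (7, 13)
Therefore ans = [(3, 15), (4, 19), (7, 13)].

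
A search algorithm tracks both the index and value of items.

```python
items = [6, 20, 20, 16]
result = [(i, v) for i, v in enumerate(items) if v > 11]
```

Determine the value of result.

Step 1: Filter enumerate([6, 20, 20, 16]) keeping v > 11:
  (0, 6): 6 <= 11, excluded
  (1, 20): 20 > 11, included
  (2, 20): 20 > 11, included
  (3, 16): 16 > 11, included
Therefore result = [(1, 20), (2, 20), (3, 16)].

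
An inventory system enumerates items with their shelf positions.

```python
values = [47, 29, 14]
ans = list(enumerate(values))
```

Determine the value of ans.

Step 1: enumerate pairs each element with its index:
  (0, 47)
  (1, 29)
  (2, 14)
Therefore ans = [(0, 47), (1, 29), (2, 14)].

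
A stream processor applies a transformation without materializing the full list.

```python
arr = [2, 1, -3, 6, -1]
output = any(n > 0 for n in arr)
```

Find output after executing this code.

Step 1: Check n > 0 for each element in [2, 1, -3, 6, -1]:
  2 > 0: True
  1 > 0: True
  -3 > 0: False
  6 > 0: True
  -1 > 0: False
Step 2: any() returns True.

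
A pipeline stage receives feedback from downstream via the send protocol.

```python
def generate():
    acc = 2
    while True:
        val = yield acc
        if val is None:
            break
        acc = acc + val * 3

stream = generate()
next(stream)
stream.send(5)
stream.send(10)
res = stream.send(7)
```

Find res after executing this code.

Step 1: next() -> yield acc=2.
Step 2: send(5) -> val=5, acc = 2 + 5*3 = 17, yield 17.
Step 3: send(10) -> val=10, acc = 17 + 10*3 = 47, yield 47.
Step 4: send(7) -> val=7, acc = 47 + 7*3 = 68, yield 68.
Therefore res = 68.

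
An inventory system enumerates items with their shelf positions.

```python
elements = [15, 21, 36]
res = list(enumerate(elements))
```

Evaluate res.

Step 1: enumerate pairs each element with its index:
  (0, 15)
  (1, 21)
  (2, 36)
Therefore res = [(0, 15), (1, 21), (2, 36)].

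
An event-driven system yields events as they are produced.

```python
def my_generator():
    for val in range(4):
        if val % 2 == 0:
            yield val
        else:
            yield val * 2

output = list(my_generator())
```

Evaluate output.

Step 1: For each val in range(4), yield val if even, else val*2:
  val=0 (even): yield 0
  val=1 (odd): yield 1*2 = 2
  val=2 (even): yield 2
  val=3 (odd): yield 3*2 = 6
Therefore output = [0, 2, 2, 6].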